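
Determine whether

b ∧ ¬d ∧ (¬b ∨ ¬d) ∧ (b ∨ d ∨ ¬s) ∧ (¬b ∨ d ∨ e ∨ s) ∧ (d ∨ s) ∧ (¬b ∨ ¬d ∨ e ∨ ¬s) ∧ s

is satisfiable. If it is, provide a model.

d = False, e = True, b = True, s = True

Unit clause (b) forces b = True.
Unit clause (¬d) forces d = False.
In (d ∨ s) only s is left, so s = True.
Set e = True.
All clauses satisfied.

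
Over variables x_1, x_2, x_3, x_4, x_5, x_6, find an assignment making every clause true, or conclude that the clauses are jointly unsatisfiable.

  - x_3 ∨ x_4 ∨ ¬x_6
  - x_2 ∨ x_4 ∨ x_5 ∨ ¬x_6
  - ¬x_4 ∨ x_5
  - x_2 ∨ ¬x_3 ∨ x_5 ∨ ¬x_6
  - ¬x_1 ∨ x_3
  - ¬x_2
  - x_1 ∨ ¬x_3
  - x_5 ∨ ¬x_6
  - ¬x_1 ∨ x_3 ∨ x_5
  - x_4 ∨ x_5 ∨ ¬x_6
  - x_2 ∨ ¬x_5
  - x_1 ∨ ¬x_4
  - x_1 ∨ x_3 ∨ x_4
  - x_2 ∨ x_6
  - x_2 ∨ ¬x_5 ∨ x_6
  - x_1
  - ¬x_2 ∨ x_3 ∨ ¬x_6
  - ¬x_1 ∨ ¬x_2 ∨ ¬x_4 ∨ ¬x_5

Unsatisfiable — no assignment works.

Case x_2 = True:
  Clause (¬x_2) is falsified — contradiction.
Case x_2 = False:
  (x_2 ∨ ¬x_5) forces x_5 = False.
  (¬x_4 ∨ x_5) forces x_4 = False.
  (x_2 ∨ x_4 ∨ x_5 ∨ ¬x_6) forces x_6 = False.
  Clause (x_2 ∨ x_6) is falsified — contradiction.
Both cases fail, so the formula is unsatisfiable.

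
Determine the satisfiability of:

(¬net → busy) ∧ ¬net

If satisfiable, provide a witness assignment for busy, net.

busy=T, net=F

  ¬net → busy = True
    ¬net = True
  ¬net = True
Both conjuncts True, so the formula holds.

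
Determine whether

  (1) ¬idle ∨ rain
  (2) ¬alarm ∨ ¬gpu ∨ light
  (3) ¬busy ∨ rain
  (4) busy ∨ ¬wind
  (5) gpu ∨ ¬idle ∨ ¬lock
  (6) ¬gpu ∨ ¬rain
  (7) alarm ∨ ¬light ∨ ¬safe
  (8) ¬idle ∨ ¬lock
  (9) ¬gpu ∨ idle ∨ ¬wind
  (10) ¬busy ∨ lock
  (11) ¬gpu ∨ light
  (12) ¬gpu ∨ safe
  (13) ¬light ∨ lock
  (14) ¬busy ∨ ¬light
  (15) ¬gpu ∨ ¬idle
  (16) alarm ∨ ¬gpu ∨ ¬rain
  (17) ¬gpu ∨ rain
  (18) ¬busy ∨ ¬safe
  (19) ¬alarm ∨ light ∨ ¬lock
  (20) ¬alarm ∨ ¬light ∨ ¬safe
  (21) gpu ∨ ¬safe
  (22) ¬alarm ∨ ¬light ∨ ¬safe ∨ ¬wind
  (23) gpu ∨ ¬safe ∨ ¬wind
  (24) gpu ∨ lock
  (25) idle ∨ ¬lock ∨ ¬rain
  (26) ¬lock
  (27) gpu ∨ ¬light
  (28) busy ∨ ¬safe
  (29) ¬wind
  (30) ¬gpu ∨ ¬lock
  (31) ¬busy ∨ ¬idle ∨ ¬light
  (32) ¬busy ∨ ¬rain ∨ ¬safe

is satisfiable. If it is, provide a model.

No satisfying assignment exists.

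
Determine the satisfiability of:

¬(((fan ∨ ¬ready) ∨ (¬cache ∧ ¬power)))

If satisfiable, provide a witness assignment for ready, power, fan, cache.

ready: True, power: False, fan: False, cache: True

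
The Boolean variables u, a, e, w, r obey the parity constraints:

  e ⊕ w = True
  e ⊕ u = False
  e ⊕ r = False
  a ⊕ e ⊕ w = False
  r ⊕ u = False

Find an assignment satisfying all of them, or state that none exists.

u=T, a=T, e=T, w=F, r=T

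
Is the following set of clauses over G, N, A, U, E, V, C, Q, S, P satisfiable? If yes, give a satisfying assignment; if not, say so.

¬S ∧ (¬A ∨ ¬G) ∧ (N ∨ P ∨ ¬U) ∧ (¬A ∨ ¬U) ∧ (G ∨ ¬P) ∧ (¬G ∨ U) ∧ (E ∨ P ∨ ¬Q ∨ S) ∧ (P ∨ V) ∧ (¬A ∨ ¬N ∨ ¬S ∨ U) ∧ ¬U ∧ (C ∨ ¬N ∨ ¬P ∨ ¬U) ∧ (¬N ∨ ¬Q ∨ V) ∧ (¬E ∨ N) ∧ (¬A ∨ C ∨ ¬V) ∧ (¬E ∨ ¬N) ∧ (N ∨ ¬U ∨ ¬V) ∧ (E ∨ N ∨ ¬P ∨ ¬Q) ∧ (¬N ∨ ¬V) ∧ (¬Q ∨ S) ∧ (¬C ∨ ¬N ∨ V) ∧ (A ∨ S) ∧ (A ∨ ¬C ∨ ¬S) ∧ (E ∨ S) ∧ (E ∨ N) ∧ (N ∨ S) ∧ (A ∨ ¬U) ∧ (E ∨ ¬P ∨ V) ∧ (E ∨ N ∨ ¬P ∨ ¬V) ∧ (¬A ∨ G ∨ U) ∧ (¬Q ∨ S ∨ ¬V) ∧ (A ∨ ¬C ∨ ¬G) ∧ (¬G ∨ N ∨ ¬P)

No satisfying assignment exists.

Case A = True:
  (¬S) forces S = False.
  (¬A ∨ ¬G) forces G = False.
  (¬A ∨ ¬U) forces U = False.
  Clause (¬A ∨ G ∨ U) is falsified — contradiction.
Case A = False:
  (¬S) forces S = False.
  Clause (A ∨ S) is falsified — contradiction.
Both cases fail, so the formula is unsatisfiable.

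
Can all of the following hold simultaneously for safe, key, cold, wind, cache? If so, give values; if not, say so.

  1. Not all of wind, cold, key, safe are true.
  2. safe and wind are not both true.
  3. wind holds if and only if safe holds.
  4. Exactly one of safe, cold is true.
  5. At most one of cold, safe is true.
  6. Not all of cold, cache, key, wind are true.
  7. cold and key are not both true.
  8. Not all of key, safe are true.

safe = False, key = False, cold = True, wind = False, cache = False

  (1) {wind, cold, key, safe}: 1/4 true — not all ✓
  (2) safe=F, wind=F — not both ✓
  (3) wind=F, safe=F — same ✓
  (4) {safe, cold}: 1 true — exactly one ✓
  (5) {cold, safe}: 1 true — at most one ✓
  (6) {cold, cache, key, wind}: 1/4 true — not all ✓
  (7) cold=T, key=F — not both ✓
  (8) {key, safe}: 0/2 true — not all ✓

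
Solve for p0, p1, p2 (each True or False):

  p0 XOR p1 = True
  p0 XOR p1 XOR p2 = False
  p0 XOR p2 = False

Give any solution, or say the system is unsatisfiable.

p0 = True, p1 = False, p2 = True

p0 XOR p1 = T XOR F = True ✓
p0 XOR p1 XOR p2 = T XOR F XOR T = False ✓
p0 XOR p2 = T XOR T = False ✓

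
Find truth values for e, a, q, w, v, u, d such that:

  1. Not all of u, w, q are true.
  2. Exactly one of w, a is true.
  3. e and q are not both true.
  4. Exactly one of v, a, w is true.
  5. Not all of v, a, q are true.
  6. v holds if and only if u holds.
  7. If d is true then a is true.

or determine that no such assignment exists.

e = False; a = False; q = False; w = True; v = False; u = False; d = False

  (1) {u, w, q}: 1/3 true — not all ✓
  (2) {w, a}: 1 true — exactly one ✓
  (3) e=F, q=F — not both ✓
  (4) {v, a, w}: 1 true — exactly one ✓
  (5) {v, a, q}: 0/3 true — not all ✓
  (6) v=F, u=F — same ✓
  (7) d=F ⇒ a: vacuous ✓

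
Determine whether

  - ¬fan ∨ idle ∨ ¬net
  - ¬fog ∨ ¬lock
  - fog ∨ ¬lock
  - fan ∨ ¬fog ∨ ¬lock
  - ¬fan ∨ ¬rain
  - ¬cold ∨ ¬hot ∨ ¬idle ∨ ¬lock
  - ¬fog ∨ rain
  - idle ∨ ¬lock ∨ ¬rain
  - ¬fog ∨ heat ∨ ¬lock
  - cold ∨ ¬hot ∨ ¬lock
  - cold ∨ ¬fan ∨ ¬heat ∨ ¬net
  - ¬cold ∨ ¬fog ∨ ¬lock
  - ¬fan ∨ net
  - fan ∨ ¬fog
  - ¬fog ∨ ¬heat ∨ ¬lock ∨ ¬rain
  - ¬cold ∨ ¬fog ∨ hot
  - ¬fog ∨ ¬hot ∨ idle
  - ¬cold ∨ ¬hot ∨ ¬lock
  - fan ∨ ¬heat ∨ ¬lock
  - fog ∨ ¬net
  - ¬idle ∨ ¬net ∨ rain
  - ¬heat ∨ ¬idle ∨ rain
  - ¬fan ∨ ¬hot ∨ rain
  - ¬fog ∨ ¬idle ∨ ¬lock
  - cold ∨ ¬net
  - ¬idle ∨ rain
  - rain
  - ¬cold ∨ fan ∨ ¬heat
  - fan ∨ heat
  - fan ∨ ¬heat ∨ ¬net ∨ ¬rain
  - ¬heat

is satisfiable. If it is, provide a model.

Case heat = True:
  Clause (¬heat) is falsified — contradiction.
Case heat = False:
  (rain) forces rain = True.
  (¬fan ∨ ¬rain) forces fan = False.
  Clause (fan ∨ heat) is falsified — contradiction.
Both cases fail, so the formula is unsatisfiable.

No satisfying assignment exists.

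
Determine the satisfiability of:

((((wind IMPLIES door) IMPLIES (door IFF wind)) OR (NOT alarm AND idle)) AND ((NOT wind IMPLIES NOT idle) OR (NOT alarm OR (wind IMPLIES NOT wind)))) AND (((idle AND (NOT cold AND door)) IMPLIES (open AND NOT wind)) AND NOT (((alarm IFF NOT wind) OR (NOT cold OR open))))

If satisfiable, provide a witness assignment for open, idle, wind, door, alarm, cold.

open = False; idle = True; wind = True; door = False; alarm = True; cold = True

  (((wind IMPLIES door) IMPLIES (door IFF wind)) OR (NOT alarm AND idle)) AND ((NOT wind IMPLIES NOT idle) OR (NOT alarm OR (wind IMPLIES NOT wind))) = True
    ((wind IMPLIES door) IMPLIES (door IFF wind)) OR (NOT alarm AND idle) = True
      (wind IMPLIES door) IMPLIES (door IFF wind) = True
        wind IMPLIES door = False
        door IFF wind = False
      NOT alarm AND idle = False
        NOT alarm = False
    (NOT wind IMPLIES NOT idle) OR (NOT alarm OR (wind IMPLIES NOT wind)) = True
      NOT wind IMPLIES NOT idle = True
        NOT wind = False
        NOT idle = False
      NOT alarm OR (wind IMPLIES NOT wind) = False
        NOT alarm = False
        wind IMPLIES NOT wind = False
          NOT wind = False
  ((idle AND (NOT cold AND door)) IMPLIES (open AND NOT wind)) AND NOT (((alarm IFF NOT wind) OR (NOT cold OR open))) = True
    (idle AND (NOT cold AND door)) IMPLIES (open AND NOT wind) = True
      idle AND (NOT cold AND door) = False
        NOT cold AND door = False
          NOT cold = False
      open AND NOT wind = False
        NOT wind = False
    NOT (((alarm IFF NOT wind) OR (NOT cold OR open))) = True
      (alarm IFF NOT wind) OR (NOT cold OR open) = False
        alarm IFF NOT wind = False
          NOT wind = False
        NOT cold OR open = False
          NOT cold = False
Both conjuncts True, so the formula holds.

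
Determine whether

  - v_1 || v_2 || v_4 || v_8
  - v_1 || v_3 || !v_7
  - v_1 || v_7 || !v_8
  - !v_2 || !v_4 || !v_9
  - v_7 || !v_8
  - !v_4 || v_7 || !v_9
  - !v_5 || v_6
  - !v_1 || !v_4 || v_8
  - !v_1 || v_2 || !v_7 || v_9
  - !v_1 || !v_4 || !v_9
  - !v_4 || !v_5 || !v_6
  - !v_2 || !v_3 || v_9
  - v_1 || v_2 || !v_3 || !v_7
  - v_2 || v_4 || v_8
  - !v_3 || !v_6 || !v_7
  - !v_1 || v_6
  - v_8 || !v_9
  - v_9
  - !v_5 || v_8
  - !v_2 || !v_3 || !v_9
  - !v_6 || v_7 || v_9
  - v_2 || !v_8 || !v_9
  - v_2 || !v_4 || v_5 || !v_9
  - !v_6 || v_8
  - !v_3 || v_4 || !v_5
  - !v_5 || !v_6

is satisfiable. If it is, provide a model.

Unit clause (v_9) forces v_9 = True.
In (v_8 || !v_9) only v_8 is left, so v_8 = True.
In (v_2 || !v_8 || !v_9) only v_2 is left, so v_2 = True.
In (!v_2 || !v_4 || !v_9) only !v_4 is left, so v_4 = False.
In (v_7 || !v_8) only v_7 is left, so v_7 = True.
In (!v_2 || !v_3 || !v_9) only !v_3 is left, so v_3 = False.
In (v_1 || v_3 || !v_7) only v_1 is left, so v_1 = True.
In (!v_1 || v_6) only v_6 is left, so v_6 = True.
In (!v_5 || !v_6) only !v_5 is left, so v_5 = False.
All clauses satisfied.

v_1 = True, v_2 = True, v_3 = False, v_4 = False, v_5 = False, v_6 = True, v_7 = True, v_8 = True, v_9 = True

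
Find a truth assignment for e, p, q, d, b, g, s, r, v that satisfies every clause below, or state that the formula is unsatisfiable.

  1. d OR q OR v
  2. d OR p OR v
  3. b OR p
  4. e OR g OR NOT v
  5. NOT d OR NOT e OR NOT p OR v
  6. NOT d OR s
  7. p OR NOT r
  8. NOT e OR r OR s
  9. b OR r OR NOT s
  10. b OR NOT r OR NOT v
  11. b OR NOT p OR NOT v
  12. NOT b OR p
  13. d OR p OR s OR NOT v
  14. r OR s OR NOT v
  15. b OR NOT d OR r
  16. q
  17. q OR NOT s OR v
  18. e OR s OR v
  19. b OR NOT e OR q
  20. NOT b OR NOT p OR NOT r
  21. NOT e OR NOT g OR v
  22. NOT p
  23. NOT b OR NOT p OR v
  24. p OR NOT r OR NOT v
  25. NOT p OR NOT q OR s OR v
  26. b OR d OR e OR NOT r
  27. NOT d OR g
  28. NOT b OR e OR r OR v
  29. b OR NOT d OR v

Case p = True:
  Clause (NOT p) is falsified — contradiction.
Case p = False:
  (b OR p) forces b = True.
  Clause (NOT b OR p) is falsified — contradiction.
Both cases fail, so the formula is unsatisfiable.

No satisfying assignment exists.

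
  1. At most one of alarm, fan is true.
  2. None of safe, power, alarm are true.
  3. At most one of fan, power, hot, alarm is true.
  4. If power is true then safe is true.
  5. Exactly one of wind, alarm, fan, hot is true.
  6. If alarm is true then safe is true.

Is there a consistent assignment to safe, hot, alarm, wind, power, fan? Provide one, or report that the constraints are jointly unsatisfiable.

safe = False, hot = False, alarm = False, wind = True, power = False, fan = False

  (1) {alarm, fan}: 0 true — at most one ✓
  (2) {safe, power, alarm}: 0 true — none ✓
  (3) {fan, power, hot, alarm}: 0 true — at most one ✓
  (4) power=F ⇒ safe: vacuous ✓
  (5) {wind, alarm, fan, hot}: 1 true — exactly one ✓
  (6) alarm=F ⇒ safe: vacuous ✓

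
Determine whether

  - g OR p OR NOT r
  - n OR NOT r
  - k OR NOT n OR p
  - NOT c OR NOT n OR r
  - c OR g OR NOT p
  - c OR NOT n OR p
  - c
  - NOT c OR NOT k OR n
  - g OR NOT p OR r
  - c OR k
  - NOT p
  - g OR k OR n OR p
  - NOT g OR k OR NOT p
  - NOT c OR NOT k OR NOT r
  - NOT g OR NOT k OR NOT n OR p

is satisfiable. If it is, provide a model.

Unit clause (c) forces c = True.
Unit clause (NOT p) forces p = False.
Set r = False.
  then (NOT c OR NOT n OR r) forces n = False.
  then (NOT c OR NOT k OR n) forces k = False.
  then (g OR k OR n OR p) forces g = True.
All clauses satisfied.

r: False, n: False, g: True, k: False, p: False, c: True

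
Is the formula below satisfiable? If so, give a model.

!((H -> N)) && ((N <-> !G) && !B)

H = True, B = False, N = False, G = True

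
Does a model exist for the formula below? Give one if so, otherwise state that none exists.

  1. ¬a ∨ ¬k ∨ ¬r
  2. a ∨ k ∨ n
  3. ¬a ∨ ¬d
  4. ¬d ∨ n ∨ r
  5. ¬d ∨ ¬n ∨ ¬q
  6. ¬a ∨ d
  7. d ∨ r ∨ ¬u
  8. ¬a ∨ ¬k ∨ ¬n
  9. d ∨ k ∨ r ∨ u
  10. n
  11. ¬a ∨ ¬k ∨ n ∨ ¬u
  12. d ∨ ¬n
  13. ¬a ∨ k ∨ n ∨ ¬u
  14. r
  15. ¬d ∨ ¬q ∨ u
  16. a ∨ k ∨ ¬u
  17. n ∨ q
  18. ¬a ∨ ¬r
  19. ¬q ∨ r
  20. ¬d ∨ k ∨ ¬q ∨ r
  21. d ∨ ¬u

k = False; a = False; u = False; d = True; q = False; n = True; r = True

Unit clause (n) forces n = True.
In (d ∨ ¬n) only d is left, so d = True.
Unit clause (r) forces r = True.
In (¬a ∨ ¬r) only ¬a is left, so a = False.
In (¬d ∨ ¬n ∨ ¬q) only ¬q is left, so q = False.
Set k = False.
  then (a ∨ k ∨ ¬u) forces u = False.
All clauses satisfied.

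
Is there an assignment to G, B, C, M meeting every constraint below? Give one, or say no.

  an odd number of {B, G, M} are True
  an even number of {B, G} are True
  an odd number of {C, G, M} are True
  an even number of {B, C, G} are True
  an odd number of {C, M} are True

G = False, B = False, C = False, M = True

{B, G, M}: 1 true → odd ✓
{B, G}: 0 true → even ✓
{C, G, M}: 1 true → odd ✓
{B, C, G}: 0 true → even ✓
{C, M}: 1 true → odd ✓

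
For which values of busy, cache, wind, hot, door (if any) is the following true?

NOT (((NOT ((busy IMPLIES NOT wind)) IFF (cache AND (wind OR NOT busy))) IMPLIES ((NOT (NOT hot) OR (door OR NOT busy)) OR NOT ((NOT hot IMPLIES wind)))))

busy = True; cache = True; wind = True; hot = False; door = False

  NOT (((NOT ((busy IMPLIES NOT wind)) IFF (cache AND (wind OR NOT busy))) IMPLIES ((NOT (NOT hot) OR (door OR NOT busy)) OR NOT ((NOT hot IMPLIES wind))))) = True
    (NOT ((busy IMPLIES NOT wind)) IFF (cache AND (wind OR NOT busy))) IMPLIES ((NOT (NOT hot) OR (door OR NOT busy)) OR NOT ((NOT hot IMPLIES wind))) = False
      NOT ((busy IMPLIES NOT wind)) IFF (cache AND (wind OR NOT busy)) = True
        NOT ((busy IMPLIES NOT wind)) = True
          busy IMPLIES NOT wind = False
            NOT wind = False
        cache AND (wind OR NOT busy) = True
          wind OR NOT busy = True
            NOT busy = False
      (NOT (NOT hot) OR (door OR NOT busy)) OR NOT ((NOT hot IMPLIES wind)) = False
        NOT (NOT hot) OR (door OR NOT busy) = False
          NOT (NOT hot) = False
            NOT hot = True
          door OR NOT busy = False
            NOT busy = False
        NOT ((NOT hot IMPLIES wind)) = False
          NOT hot IMPLIES wind = True
            NOT hot = True
The formula evaluates to True.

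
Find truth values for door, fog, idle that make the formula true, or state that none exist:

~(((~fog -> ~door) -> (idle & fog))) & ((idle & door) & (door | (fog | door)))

UNSATISFIABLE

Case door = True: the formula simplifies to ~((fog -> (idle & fog))) & idle.
  fog = True: simplifies to ~idle & idle.
    idle = True: the conjunct ~idle is False.
    idle = False: the conjunct idle is False.
  fog = False: the conjunct ~((fog -> (idle & fog))) becomes ~((False -> False)) = False.
Case door = False: the conjunct door is False.
Both cases fail — unsatisfiable.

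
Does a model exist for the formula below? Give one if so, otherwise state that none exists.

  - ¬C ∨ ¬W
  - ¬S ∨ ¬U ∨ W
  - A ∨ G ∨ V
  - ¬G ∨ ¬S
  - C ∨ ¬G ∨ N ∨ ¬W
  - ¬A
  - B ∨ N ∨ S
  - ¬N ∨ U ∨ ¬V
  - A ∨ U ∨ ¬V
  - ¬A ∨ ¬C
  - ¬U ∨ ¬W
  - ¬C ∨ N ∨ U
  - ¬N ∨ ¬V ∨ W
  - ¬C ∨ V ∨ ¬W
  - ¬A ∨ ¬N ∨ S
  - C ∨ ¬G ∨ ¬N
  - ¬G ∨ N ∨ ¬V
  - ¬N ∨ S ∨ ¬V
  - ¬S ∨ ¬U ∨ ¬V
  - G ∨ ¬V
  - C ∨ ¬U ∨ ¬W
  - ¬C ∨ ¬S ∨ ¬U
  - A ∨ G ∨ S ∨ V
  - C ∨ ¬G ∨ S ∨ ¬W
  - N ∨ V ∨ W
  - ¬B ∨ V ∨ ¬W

U = False, B = True, V = False, N = True, G = True, S = False, W = False, A = False, C = True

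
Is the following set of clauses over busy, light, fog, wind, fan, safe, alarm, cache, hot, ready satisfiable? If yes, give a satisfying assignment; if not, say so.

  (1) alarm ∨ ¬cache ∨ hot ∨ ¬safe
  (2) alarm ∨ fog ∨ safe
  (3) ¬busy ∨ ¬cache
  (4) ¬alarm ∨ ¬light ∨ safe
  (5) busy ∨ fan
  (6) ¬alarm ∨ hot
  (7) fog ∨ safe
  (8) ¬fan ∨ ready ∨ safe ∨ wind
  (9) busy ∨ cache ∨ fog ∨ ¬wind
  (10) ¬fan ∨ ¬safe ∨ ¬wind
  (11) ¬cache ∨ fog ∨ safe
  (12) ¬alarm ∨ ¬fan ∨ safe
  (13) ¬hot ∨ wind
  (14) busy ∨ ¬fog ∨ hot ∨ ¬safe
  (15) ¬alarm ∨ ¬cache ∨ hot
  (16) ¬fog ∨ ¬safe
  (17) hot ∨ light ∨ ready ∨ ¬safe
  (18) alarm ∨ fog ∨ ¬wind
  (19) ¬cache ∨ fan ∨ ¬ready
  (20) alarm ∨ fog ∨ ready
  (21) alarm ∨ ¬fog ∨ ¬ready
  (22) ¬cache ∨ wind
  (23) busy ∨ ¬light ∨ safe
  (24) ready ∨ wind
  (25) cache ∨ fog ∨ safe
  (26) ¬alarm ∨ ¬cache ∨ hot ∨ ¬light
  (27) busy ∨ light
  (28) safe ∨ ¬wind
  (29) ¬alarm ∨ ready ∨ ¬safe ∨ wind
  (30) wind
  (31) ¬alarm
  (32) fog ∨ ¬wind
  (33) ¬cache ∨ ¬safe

Case alarm = True:
  Clause (¬alarm) is falsified — contradiction.
Case alarm = False:
  (wind) forces wind = True.
  (alarm ∨ fog ∨ ¬wind) forces fog = True.
  (¬fog ∨ ¬safe) forces safe = False.
  Clause (safe ∨ ¬wind) is falsified — contradiction.
Both cases fail, so the formula is unsatisfiable.

Unsatisfiable — no assignment works.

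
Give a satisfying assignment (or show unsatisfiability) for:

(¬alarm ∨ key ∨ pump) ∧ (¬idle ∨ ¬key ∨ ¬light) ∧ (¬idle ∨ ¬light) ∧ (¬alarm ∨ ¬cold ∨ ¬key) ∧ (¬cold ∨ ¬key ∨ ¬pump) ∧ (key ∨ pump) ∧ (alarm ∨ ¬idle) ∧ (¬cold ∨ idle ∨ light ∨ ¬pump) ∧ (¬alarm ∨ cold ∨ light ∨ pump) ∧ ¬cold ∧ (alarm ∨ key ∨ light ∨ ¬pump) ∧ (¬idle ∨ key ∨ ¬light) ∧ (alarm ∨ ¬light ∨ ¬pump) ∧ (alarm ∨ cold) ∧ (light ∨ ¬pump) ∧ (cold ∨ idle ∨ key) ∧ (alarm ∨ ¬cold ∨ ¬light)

Unit clause (¬cold) forces cold = False.
In (alarm ∨ cold) only alarm is left, so alarm = True.
Try light = False:
  (¬alarm ∨ cold ∨ light ∨ pump) forces pump = True.
  clause (light ∨ ¬pump) is falsified — backtrack.
So light = True.
  then (¬idle ∨ ¬light) forces idle = False.
  then (cold ∨ idle ∨ key) forces key = True.
Set pump = True.
All clauses satisfied.

light = True, key = True, idle = False, cold = False, pump = True, alarm = True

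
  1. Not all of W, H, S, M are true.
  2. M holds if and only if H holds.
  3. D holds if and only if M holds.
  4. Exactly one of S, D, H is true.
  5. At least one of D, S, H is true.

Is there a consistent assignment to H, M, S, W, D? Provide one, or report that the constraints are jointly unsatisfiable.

H = False; M = False; S = True; W = False; D = False

  (1) {W, H, S, M}: 1/4 true — not all ✓
  (2) M=F, H=F — same ✓
  (3) D=F, M=F — same ✓
  (4) {S, D, H}: 1 true — exactly one ✓
  (5) {D, S, H}: 1 true — at least one ✓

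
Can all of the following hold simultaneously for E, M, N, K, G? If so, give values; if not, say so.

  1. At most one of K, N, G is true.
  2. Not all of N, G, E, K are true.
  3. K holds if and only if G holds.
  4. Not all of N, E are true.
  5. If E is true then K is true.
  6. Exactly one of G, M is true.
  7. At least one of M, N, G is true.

E = False, M = True, N = True, K = False, G = False

  (1) {K, N, G}: 1 true — at most one ✓
  (2) {N, G, E, K}: 1/4 true — not all ✓
  (3) K=F, G=F — same ✓
  (4) {N, E}: 1/2 true — not all ✓
  (5) E=F ⇒ K: vacuous ✓
  (6) {G, M}: 1 true — exactly one ✓
  (7) {M, N, G}: 2 true — at least one ✓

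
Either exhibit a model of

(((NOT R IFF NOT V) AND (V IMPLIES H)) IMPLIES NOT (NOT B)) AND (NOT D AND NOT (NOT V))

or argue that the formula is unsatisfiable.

D = False, R = False, B = True, V = True, H = True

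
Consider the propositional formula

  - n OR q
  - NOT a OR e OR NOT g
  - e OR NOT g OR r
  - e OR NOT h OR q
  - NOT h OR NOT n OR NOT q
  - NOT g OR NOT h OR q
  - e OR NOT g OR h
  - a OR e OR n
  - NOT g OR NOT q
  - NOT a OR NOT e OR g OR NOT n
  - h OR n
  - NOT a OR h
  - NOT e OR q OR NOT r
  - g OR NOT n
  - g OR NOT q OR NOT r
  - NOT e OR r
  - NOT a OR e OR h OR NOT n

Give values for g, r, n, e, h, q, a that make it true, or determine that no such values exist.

g = False; r = False; n = False; e = False; h = True; q = True; a = True

Set g = False.
  then (g OR NOT n) forces n = False.
  then (n OR q) forces q = True.
  then (h OR n) forces h = True.
  then (g OR NOT q OR NOT r) forces r = False.
  then (NOT e OR r) forces e = False.
  then (a OR e OR n) forces a = True.
All clauses satisfied.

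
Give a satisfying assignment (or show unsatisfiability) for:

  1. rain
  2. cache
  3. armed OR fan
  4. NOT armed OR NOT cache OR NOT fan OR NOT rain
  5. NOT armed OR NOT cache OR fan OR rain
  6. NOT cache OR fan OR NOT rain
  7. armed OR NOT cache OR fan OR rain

Unit clause (rain) forces rain = True.
Unit clause (cache) forces cache = True.
In (NOT cache OR fan OR NOT rain) only fan is left, so fan = True.
In (NOT armed OR NOT cache OR NOT fan OR NOT rain) only NOT armed is left, so armed = False.
Check each clause:
  (rain): rain holds.
  (cache): cache holds.
  (armed OR fan): fan holds.
  (NOT armed OR NOT cache OR NOT fan OR NOT rain): NOT armed holds.
  (NOT armed OR NOT cache OR fan OR rain): NOT armed holds.
  (NOT cache OR fan OR NOT rain): fan holds.
  (armed OR NOT cache OR fan OR rain): fan holds.
All clauses satisfied.

rain = True, cache = True, fan = True, armed = False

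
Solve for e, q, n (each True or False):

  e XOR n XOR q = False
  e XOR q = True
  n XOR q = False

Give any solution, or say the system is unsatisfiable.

e = False, q = True, n = True

e XOR n XOR q = F XOR T XOR T = False ✓
e XOR q = F XOR T = True ✓
n XOR q = T XOR T = False ✓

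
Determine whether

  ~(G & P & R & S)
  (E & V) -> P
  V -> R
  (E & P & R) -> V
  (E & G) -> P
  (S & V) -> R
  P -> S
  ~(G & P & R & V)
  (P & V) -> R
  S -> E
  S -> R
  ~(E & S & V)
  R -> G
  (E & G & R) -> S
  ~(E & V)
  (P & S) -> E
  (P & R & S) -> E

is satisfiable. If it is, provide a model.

V = False, G = True, S = False, P = False, E = False, R = False

Set V = False.
Set G = True.
Try S = True:
  (R | ~S) forces R = True.
  (~G | ~P | ~R | ~S) forces P = False.
  (E | ~S) forces E = True.
  clause (~E | ~G | P) is falsified — backtrack.
So S = False.
  then (~P | S) forces P = False.
  then (~E | ~G | P) forces E = False.
Set R = False.
All clauses satisfied.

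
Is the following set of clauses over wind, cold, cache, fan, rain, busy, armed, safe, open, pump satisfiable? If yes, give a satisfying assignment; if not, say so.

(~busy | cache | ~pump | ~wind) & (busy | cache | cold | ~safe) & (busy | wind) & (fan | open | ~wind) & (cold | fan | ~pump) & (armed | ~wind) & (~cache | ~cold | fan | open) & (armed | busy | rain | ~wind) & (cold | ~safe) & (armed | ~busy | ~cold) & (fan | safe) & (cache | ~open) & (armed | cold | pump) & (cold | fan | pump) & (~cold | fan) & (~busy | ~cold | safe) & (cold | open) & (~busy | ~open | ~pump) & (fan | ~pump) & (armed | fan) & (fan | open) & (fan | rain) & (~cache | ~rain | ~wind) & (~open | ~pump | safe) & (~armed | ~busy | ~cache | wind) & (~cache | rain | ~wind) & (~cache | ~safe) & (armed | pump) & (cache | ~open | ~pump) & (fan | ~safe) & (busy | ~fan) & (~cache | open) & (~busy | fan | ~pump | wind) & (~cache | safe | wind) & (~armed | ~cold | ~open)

wind = False, cold = True, cache = False, fan = True, rain = True, busy = True, armed = True, safe = True, open = False, pump = False

Set wind = False.
  then (busy | wind) forces busy = True.
Set cold = True.
  then (armed | ~busy | ~cold) forces armed = True.
  then (~cold | fan) forces fan = True.
  then (~busy | ~cold | safe) forces safe = True.
  then (~armed | ~busy | ~cache | wind) forces cache = False.
  then (~armed | ~cold | ~open) forces open = False.
Set rain = True.
Set pump = False.
All clauses satisfied.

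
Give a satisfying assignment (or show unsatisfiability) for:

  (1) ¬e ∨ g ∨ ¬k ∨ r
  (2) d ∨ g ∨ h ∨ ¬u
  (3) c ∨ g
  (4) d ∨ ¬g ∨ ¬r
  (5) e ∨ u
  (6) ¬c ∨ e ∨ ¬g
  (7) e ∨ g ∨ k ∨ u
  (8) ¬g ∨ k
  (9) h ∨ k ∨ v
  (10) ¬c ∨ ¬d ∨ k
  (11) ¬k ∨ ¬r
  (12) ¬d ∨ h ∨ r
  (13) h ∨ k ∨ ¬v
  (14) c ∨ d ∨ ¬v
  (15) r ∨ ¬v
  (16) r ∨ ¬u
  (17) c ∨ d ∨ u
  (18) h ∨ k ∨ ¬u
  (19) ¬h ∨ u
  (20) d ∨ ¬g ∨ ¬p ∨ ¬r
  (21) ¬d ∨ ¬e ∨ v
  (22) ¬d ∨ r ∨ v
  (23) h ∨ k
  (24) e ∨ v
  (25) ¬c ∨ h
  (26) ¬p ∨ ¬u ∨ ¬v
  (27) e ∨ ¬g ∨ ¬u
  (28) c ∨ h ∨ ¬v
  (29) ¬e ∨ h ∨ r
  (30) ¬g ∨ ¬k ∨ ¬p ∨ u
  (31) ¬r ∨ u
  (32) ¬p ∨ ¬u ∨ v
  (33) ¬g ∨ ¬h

u = True; c = True; k = False; v = True; g = False; r = True; e = False; d = False; h = True; p = False

Set u = True.
  then (r ∨ ¬u) forces r = True.
  then (¬k ∨ ¬r) forces k = False.
  then (h ∨ k ∨ ¬u) forces h = True.
  then (¬g ∨ ¬h) forces g = False.
  then (c ∨ g) forces c = True.
  then (¬c ∨ ¬d ∨ k) forces d = False.
Set v = True.
  then (¬p ∨ ¬u ∨ ¬v) forces p = False.
Set e = False.
All clauses satisfied.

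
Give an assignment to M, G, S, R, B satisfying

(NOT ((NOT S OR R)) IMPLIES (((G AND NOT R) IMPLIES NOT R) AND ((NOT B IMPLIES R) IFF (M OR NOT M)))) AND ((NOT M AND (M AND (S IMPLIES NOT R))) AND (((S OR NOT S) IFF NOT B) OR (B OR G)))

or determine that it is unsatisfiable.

No satisfying assignment exists.

Case M = True: the conjunct NOT M is False.
Case M = False: the conjunct M is False.
Both cases fail — unsatisfiable.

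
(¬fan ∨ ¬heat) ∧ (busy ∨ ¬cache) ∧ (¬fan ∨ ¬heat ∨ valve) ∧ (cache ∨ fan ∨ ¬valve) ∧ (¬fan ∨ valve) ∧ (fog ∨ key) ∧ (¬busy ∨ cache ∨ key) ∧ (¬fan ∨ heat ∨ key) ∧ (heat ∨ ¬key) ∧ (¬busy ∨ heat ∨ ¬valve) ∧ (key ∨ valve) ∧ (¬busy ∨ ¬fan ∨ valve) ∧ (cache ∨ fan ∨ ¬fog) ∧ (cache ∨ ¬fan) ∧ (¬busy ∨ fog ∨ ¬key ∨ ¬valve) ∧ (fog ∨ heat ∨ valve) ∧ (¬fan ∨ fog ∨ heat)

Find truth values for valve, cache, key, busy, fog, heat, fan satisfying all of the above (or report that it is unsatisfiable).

valve = False; cache = False; key = True; busy = True; fog = False; heat = True; fan = False

Set valve = False.
  then (¬fan ∨ valve) forces fan = False.
  then (key ∨ valve) forces key = True.
  then (heat ∨ ¬key) forces heat = True.
Set cache = False.
  then (cache ∨ fan ∨ ¬fog) forces fog = False.
Set busy = True.
All clauses satisfied.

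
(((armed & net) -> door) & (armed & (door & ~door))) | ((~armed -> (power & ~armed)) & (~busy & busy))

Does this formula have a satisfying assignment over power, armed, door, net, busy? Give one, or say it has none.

Case armed = True: the formula simplifies to ((net -> door) & (door & ~door)) | (~busy & busy).
  door = True: simplifies to ~busy & busy.
    busy = True: the conjunct ~busy is False.
    busy = False: the conjunct busy is False.
  door = False: simplifies to ~busy & busy.
    busy = True: the conjunct ~busy is False.
    busy = False: the conjunct busy is False.
Case armed = False: the formula simplifies to power & (~busy & busy).
  busy = True: the conjunct ~busy is False.
  busy = False: the conjunct busy is False.
Both cases fail — unsatisfiable.

No satisfying assignment exists.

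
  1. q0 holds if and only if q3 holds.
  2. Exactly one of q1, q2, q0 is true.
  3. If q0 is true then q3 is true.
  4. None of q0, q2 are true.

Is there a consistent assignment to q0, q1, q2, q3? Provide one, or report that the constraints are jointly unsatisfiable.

q0 = False, q1 = True, q2 = False, q3 = False

  (1) q0=F, q3=F — same ✓
  (2) {q1, q2, q0}: 1 true — exactly one ✓
  (3) q0=F ⇒ q3: vacuous ✓
  (4) {q0, q2}: 0 true — none ✓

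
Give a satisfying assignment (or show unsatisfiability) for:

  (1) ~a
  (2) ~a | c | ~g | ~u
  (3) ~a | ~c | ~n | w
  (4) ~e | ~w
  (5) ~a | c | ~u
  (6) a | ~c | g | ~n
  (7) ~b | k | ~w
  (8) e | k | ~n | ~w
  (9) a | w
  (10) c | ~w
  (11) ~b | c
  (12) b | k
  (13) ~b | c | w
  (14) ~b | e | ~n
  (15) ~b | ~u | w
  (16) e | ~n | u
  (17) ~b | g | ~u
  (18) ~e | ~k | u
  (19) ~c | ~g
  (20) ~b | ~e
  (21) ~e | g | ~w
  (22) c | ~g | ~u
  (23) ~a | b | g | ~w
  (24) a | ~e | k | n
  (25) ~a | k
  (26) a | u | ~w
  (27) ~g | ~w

Unit clause (~a) forces a = False.
In (a | w) only w is left, so w = True.
In (c | ~w) only c is left, so c = True.
In (~c | ~g) only ~g is left, so g = False.
In (~e | g | ~w) only ~e is left, so e = False.
In (a | u | ~w) only u is left, so u = True.
In (a | ~c | g | ~n) only ~n is left, so n = False.
In (~b | g | ~u) only ~b is left, so b = False.
In (b | k) only k is left, so k = True.
All clauses satisfied.

n = False; c = True; k = True; w = True; b = False; a = False; e = False; u = True; g = False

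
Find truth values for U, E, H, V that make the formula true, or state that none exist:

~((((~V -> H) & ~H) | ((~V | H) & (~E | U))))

U: False, E: True, H: True, V: True

  ~((((~V -> H) & ~H) | ((~V | H) & (~E | U)))) = True
    ((~V -> H) & ~H) | ((~V | H) & (~E | U)) = False
      (~V -> H) & ~H = False
        ~V -> H = True
          ~V = False
        ~H = False
      (~V | H) & (~E | U) = False
        ~V | H = True
          ~V = False
        ~E | U = False
          ~E = False
The formula evaluates to True.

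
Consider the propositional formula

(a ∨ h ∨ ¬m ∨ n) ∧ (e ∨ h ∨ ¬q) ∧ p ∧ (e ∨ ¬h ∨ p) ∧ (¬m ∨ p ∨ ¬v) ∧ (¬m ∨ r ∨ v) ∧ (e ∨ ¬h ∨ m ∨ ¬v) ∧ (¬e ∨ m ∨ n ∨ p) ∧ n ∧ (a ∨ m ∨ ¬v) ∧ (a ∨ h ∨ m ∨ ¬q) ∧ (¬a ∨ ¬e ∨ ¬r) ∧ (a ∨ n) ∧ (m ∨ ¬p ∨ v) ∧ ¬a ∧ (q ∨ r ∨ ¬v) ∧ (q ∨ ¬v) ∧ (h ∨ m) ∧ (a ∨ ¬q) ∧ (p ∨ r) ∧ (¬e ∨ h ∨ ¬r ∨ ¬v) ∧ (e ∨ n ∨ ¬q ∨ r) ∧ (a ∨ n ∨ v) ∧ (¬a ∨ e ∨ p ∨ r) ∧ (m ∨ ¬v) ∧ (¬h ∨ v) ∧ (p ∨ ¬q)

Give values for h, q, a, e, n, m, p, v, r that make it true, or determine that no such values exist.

h = False, q = False, a = False, e = True, n = True, m = True, p = True, v = False, r = True

Unit clause (p) forces p = True.
Unit clause (n) forces n = True.
Unit clause (¬a) forces a = False.
In (a ∨ ¬q) only ¬q is left, so q = False.
In (q ∨ ¬v) only ¬v is left, so v = False.
In (¬h ∨ v) only ¬h is left, so h = False.
In (m ∨ ¬p ∨ v) only m is left, so m = True.
In (¬m ∨ r ∨ v) only r is left, so r = True.
Set e = True.
All clauses satisfied.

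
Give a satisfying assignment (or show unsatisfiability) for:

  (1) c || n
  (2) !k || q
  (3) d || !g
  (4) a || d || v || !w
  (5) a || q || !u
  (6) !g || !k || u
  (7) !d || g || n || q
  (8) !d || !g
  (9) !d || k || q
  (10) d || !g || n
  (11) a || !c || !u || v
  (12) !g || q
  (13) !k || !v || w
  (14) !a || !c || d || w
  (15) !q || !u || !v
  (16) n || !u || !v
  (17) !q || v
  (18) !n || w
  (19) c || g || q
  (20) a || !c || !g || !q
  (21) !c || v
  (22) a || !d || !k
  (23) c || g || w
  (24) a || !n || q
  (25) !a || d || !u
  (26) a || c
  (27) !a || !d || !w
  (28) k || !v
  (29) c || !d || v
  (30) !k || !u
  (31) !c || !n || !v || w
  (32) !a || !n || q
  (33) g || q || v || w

g = False, v = True, q = True, a = True, d = False, k = True, w = True, c = True, u = False, n = True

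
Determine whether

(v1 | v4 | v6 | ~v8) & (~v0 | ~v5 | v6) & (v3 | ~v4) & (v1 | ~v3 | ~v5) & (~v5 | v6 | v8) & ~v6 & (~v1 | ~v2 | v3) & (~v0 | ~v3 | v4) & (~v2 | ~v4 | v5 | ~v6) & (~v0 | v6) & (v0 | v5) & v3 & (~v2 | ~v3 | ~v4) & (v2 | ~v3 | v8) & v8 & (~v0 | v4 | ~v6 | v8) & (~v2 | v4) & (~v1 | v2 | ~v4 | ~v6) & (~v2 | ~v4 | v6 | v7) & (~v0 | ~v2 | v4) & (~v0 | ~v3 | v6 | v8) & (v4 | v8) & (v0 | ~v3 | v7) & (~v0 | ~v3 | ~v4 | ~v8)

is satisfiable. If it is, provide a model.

v0 = False; v1 = True; v2 = False; v3 = True; v4 = True; v5 = True; v6 = False; v7 = True; v8 = True

Unit clause (~v6) forces v6 = False.
In (~v0 | v6) only ~v0 is left, so v0 = False.
In (v0 | v5) only v5 is left, so v5 = True.
Unit clause (v3) forces v3 = True.
Unit clause (v8) forces v8 = True.
In (v0 | ~v3 | v7) only v7 is left, so v7 = True.
In (v1 | ~v3 | ~v5) only v1 is left, so v1 = True.
Try v2 = True:
  (~v2 | ~v3 | ~v4) forces v4 = False.
  clause (~v2 | v4) is falsified — backtrack.
So v2 = False.
Set v4 = True.
All clauses satisfied.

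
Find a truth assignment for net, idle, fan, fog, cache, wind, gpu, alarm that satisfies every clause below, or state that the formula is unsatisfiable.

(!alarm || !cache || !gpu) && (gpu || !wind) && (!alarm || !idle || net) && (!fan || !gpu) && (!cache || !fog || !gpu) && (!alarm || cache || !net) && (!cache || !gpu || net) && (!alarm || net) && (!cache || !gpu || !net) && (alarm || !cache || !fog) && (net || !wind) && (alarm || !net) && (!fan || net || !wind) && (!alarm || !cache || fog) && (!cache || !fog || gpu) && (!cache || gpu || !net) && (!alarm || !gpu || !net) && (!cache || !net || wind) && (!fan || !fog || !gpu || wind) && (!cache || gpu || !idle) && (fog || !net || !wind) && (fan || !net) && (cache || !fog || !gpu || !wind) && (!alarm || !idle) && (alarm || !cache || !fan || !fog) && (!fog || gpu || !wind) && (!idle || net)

net = False; idle = False; fan = True; fog = True; cache = False; wind = False; gpu = False; alarm = False

Set net = False.
  then (!alarm || net) forces alarm = False.
  then (net || !wind) forces wind = False.
  then (!idle || net) forces idle = False.
Set fan = True.
  then (!fan || !gpu) forces gpu = False.
Set fog = True.
  then (alarm || !cache || !fog) forces cache = False.
All clauses satisfied.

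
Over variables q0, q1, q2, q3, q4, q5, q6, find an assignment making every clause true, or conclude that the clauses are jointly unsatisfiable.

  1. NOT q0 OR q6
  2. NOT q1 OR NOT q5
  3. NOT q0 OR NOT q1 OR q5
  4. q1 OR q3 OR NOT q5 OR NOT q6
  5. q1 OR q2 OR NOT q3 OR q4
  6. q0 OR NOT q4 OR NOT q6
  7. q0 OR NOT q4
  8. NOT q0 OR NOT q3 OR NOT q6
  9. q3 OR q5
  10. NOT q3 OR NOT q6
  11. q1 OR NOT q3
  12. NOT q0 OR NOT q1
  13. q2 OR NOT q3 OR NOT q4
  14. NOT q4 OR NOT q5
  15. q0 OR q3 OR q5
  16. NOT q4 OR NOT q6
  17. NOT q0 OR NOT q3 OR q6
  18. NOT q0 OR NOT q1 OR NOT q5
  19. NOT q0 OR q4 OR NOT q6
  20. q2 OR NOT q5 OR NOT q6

q0=F, q1=T, q2=F, q3=T, q4=F, q5=F, q6=F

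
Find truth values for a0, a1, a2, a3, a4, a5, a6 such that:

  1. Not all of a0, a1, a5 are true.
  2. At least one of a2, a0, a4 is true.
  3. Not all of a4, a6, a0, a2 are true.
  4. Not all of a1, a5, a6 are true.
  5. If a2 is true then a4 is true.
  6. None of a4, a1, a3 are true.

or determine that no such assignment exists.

a0: True, a1: False, a2: False, a3: False, a4: False, a5: True, a6: True

  (1) {a0, a1, a5}: 2/3 true — not all ✓
  (2) {a2, a0, a4}: 1 true — at least one ✓
  (3) {a4, a6, a0, a2}: 2/4 true — not all ✓
  (4) {a1, a5, a6}: 2/3 true — not all ✓
  (5) a2=F ⇒ a4: vacuous ✓
  (6) {a4, a1, a3}: 0 true — none ✓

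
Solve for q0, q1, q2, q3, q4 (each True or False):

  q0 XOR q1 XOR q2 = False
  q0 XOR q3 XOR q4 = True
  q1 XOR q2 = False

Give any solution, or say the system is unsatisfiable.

q0 = False, q1 = False, q2 = False, q3 = True, q4 = False

q0 XOR q1 XOR q2 = F XOR F XOR F = False ✓
q0 XOR q3 XOR q4 = F XOR T XOR F = True ✓
q1 XOR q2 = F XOR F = False ✓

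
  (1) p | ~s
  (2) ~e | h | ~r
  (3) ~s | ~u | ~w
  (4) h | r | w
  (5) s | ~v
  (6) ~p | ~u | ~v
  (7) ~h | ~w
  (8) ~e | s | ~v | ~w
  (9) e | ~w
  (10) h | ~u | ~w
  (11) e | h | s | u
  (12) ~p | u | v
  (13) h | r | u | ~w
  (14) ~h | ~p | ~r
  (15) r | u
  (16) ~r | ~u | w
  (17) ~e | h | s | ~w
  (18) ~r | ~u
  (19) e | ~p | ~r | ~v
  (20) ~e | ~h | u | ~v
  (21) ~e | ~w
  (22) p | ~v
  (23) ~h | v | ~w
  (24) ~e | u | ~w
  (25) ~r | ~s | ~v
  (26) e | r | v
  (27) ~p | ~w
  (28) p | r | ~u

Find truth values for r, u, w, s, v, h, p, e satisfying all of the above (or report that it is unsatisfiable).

Set r = True.
  then (~r | ~u) forces u = False.
Try w = True:
  (~h | ~w) forces h = False.
  (~e | h | ~r) forces e = False.
  clause (e | ~w) is falsified — backtrack.
So w = False.
Set s = False.
  then (s | ~v) forces v = False.
  then (~p | u | v) forces p = False.
Try h = False:
  (~e | h | ~r) forces e = False.
  clause (e | h | s | u) is falsified — backtrack.
So h = True.
Set e = True.
All clauses satisfied.

r: True, u: False, w: False, s: False, v: False, h: True, p: False, e: True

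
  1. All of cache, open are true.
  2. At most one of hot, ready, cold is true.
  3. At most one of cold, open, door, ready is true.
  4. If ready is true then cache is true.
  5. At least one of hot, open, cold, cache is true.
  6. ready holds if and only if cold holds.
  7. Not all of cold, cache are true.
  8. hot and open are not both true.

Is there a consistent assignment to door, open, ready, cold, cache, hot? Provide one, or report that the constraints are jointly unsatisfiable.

door = False, open = True, ready = False, cold = False, cache = True, hot = False

  (1) {cache, open}: all 2 true ✓
  (2) {hot, ready, cold}: 0 true — at most one ✓
  (3) {cold, open, door, ready}: 1 true — at most one ✓
  (4) ready=F ⇒ cache: vacuous ✓
  (5) {hot, open, cold, cache}: 2 true — at least one ✓
  (6) ready=F, cold=F — same ✓
  (7) {cold, cache}: 1/2 true — not all ✓
  (8) hot=F, open=T — not both ✓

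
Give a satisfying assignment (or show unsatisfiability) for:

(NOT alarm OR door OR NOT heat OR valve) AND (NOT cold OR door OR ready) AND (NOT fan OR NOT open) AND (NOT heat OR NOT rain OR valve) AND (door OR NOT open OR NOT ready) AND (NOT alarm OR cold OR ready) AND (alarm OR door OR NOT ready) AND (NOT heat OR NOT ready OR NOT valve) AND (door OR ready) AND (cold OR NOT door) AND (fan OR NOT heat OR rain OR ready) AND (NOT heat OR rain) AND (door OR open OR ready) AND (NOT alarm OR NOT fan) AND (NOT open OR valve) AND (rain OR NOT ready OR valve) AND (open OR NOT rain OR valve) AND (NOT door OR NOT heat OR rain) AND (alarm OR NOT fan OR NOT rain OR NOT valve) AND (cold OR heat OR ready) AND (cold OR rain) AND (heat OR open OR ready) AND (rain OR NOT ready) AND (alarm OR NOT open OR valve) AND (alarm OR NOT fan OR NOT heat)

open = True, cold = True, fan = False, door = True, rain = True, valve = True, ready = False, heat = False, alarm = True

Set open = True.
  then (NOT fan OR NOT open) forces fan = False.
  then (NOT open OR valve) forces valve = True.
Try cold = False:
  (cold OR NOT door) forces door = False.
  (door OR NOT open OR NOT ready) forces ready = False.
  clause (door OR ready) is falsified — backtrack.
So cold = True.
Set door = True.
Set rain = True.
Set ready = False.
Set heat = False.
Set alarm = True.
All clauses satisfied.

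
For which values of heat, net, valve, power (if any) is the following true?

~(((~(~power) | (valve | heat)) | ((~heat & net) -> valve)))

heat = False; net = True; valve = False; power = False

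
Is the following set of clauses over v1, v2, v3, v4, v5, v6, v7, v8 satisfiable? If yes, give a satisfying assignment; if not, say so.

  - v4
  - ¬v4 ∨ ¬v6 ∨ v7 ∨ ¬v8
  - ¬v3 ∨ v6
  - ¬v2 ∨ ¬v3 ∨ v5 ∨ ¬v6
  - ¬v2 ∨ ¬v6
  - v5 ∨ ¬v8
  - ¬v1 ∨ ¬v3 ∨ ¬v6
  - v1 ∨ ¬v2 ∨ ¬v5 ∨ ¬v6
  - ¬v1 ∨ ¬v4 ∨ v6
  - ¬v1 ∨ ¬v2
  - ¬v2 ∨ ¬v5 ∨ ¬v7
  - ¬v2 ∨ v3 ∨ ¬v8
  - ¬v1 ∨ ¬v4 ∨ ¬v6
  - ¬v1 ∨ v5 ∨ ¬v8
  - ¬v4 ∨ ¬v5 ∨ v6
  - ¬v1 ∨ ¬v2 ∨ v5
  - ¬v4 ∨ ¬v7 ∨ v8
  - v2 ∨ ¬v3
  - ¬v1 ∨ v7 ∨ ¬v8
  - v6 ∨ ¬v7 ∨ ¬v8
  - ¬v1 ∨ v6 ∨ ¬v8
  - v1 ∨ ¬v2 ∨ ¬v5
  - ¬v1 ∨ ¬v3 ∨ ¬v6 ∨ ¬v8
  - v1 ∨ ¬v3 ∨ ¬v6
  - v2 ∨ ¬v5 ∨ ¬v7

v1: False, v2: False, v3: False, v4: True, v5: False, v6: False, v7: False, v8: False

Unit clause (v4) forces v4 = True.
Try v1 = True:
  (¬v1 ∨ ¬v4 ∨ v6) forces v6 = True.
  clause (¬v1 ∨ ¬v4 ∨ ¬v6) is falsified — backtrack.
So v1 = False.
Set v2 = False.
  then (v2 ∨ ¬v3) forces v3 = False.
Set v5 = False.
  then (v5 ∨ ¬v8) forces v8 = False.
  then (¬v4 ∨ ¬v7 ∨ v8) forces v7 = False.
Set v6 = False.
All clauses satisfied.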